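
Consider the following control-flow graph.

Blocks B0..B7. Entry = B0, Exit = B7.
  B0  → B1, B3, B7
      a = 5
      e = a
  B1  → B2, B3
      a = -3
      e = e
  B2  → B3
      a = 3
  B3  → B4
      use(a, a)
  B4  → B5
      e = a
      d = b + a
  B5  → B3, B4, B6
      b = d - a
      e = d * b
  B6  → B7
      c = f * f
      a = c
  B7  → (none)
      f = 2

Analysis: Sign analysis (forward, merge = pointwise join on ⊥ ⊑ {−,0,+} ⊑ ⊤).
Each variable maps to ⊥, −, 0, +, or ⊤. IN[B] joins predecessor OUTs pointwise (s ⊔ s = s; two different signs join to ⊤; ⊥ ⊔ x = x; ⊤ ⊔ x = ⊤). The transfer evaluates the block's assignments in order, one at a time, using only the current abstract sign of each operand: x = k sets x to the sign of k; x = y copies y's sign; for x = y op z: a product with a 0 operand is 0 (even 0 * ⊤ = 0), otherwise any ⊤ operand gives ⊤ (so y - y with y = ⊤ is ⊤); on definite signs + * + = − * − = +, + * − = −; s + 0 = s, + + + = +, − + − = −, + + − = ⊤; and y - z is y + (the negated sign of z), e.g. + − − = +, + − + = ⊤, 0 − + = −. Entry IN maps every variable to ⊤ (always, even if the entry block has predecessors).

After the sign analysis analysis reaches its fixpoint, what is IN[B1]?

Answer: {a: +, b: ⊤, c: ⊤, d: ⊤, e: +, f: ⊤}

Trace:
Fixpoint table:
  B0:  IN=(all ⊤)  OUT={a:+, e:+; rest ⊤}
  B1:  IN={a:+, e:+; rest ⊤}  OUT={a:-, e:+; rest ⊤}
  B2:  IN={a:-, e:+; rest ⊤}  OUT={a:+, e:+; rest ⊤}
  B3:  IN=(all ⊤)  OUT=(all ⊤)
  B4:  IN=(all ⊤)  OUT=(all ⊤)
  B5:  IN=(all ⊤)  OUT=(all ⊤)
  B6:  IN=(all ⊤)  OUT=(all ⊤)
  B7:  IN=(all ⊤)  OUT={f:+; rest ⊤}

Merge at B1: IN[B1] = OUT[B0] = {a: +, b: ⊤, c: ⊤, d: ⊤, e: +, f: ⊤}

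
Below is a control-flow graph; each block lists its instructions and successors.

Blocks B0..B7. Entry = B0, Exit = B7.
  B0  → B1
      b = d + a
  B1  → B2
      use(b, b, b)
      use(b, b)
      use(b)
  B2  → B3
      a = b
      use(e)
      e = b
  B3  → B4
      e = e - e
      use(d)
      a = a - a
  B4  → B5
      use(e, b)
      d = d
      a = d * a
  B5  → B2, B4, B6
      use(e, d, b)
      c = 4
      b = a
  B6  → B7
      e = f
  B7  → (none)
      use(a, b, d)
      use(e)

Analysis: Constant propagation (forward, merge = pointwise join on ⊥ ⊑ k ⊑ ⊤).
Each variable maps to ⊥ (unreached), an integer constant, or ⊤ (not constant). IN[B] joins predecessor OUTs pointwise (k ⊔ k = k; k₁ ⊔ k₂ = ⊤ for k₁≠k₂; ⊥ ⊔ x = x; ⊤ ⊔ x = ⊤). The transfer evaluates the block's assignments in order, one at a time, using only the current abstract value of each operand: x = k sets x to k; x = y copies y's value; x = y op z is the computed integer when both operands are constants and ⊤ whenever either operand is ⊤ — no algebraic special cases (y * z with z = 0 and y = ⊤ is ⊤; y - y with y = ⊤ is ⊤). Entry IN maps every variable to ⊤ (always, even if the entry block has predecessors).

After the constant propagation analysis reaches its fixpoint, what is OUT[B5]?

Answer: {a: ⊤, b: ⊤, c: 4, d: ⊤, e: ⊤, f: ⊤}

Derivation:
Converged values:
  B0:  IN=(all ⊤)  OUT=(all ⊤)
  B1:  IN=(all ⊤)  OUT=(all ⊤)
  B2:  IN=(all ⊤)  OUT=(all ⊤)
  B3:  IN=(all ⊤)  OUT=(all ⊤)
  B4:  IN=(all ⊤)  OUT=(all ⊤)
  B5:  IN=(all ⊤)  OUT={c:4; rest ⊤}
  B6:  IN={c:4; rest ⊤}  OUT={c:4; rest ⊤}
  B7:  IN={c:4; rest ⊤}  OUT={c:4; rest ⊤}

Merge at B5: IN[B5] = OUT[B4] = {a: ⊤, b: ⊤, c: ⊤, d: ⊤, e: ⊤, f: ⊤}
Applying B5's transfer function to that IN value gives OUT[B5] (row B5 above).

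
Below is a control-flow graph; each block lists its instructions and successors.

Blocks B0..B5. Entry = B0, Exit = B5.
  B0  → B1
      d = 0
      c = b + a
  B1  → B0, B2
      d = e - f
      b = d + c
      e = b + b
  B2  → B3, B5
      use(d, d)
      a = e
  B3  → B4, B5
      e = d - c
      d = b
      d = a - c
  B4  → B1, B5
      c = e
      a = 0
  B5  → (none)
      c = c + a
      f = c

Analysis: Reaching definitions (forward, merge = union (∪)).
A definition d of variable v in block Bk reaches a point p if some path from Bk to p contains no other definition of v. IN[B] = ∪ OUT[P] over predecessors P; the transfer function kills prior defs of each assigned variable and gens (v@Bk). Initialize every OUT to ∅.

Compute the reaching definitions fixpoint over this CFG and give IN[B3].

Answer: {a@B2, b@B1, c@B0, c@B4, d@B1, e@B1}

Trace:
Converged values:
  B0:  IN={a@B4, b@B1, c@B0, c@B4, d@B1, e@B1}  OUT={a@B4, b@B1, c@B0, d@B0, e@B1}
  B1:  IN={a@B4, b@B1, c@B0, c@B4, d@B0, d@B3, e@B1, e@B3}  OUT={a@B4, b@B1, c@B0, c@B4, d@B1, e@B1}
  B2:  IN={a@B4, b@B1, c@B0, c@B4, d@B1, e@B1}  OUT={a@B2, b@B1, c@B0, c@B4, d@B1, e@B1}
  B3:  IN={a@B2, b@B1, c@B0, c@B4, d@B1, e@B1}  OUT={a@B2, b@B1, c@B0, c@B4, d@B3, e@B3}
  B4:  IN={a@B2, b@B1, c@B0, c@B4, d@B3, e@B3}  OUT={a@B4, b@B1, c@B4, d@B3, e@B3}
  B5:  IN={a@B2, a@B4, b@B1, c@B0, c@B4, d@B1, d@B3, e@B1, e@B3}  OUT={a@B2, a@B4, b@B1, c@B5, d@B1, d@B3, e@B1, e@B3, f@B5}

Merge at B3: IN[B3] = OUT[B2] = {a@B2, b@B1, c@B0, c@B4, d@B1, e@B1}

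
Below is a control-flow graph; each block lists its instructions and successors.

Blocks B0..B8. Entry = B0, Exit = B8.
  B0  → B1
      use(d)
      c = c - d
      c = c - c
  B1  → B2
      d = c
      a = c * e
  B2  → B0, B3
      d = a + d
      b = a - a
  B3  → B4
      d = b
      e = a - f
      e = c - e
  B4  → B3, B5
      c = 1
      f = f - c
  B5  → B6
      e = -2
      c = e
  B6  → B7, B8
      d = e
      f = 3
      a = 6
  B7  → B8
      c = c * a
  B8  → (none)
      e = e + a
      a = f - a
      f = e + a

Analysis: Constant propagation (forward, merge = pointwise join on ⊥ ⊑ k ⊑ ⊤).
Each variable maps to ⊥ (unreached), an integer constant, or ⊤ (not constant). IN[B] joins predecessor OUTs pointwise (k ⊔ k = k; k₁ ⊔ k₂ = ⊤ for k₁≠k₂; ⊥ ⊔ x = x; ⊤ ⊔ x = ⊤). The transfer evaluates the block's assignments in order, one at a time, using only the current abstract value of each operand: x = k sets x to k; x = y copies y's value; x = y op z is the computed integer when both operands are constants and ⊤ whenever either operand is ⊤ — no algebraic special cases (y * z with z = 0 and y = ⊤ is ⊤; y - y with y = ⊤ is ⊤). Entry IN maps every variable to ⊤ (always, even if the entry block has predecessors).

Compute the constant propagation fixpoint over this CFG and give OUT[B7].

Per-block solution:
  B0:   IN=(all ⊤)   OUT=(all ⊤)
  B1:   IN=(all ⊤)   OUT=(all ⊤)
  B2:   IN=(all ⊤)   OUT=(all ⊤)
  B3:   IN=(all ⊤)   OUT=(all ⊤)
  B4:   IN=(all ⊤)   OUT={c:1; rest ⊤}
  B5:   IN={c:1; rest ⊤}   OUT={c:-2, e:-2; rest ⊤}
  B6:   IN={c:-2, e:-2; rest ⊤}   OUT={a:6, c:-2, d:-2, e:-2, f:3; rest ⊤}
  B7:   IN={a:6, c:-2, d:-2, e:-2, f:3; rest ⊤}   OUT={a:6, c:-12, d:-2, e:-2, f:3; rest ⊤}
  B8:   IN={a:6, d:-2, e:-2, f:3; rest ⊤}   OUT={a:-3, d:-2, e:4, f:1; rest ⊤}

Merge at B7: IN[B7] = OUT[B6] = {a: 6, b: ⊤, c: -2, d: -2, e: -2, f: 3}
Applying B7's transfer function to that IN value gives OUT[B7] (row B7 above).

Answer: {a: 6, b: ⊤, c: -12, d: -2, e: -2, f: 3}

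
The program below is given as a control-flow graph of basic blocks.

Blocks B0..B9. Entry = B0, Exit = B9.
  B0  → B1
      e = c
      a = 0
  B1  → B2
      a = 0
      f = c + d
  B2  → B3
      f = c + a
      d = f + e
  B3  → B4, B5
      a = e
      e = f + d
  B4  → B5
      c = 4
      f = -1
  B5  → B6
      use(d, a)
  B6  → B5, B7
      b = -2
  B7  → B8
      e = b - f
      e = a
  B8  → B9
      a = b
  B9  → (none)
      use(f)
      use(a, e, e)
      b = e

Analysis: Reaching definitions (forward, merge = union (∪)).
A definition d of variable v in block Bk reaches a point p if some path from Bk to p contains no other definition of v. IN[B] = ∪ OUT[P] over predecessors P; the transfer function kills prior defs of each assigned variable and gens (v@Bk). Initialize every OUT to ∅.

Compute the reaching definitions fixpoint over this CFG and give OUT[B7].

Answer: {a@B3, b@B6, c@B4, d@B2, e@B7, f@B2, f@B4}

Working:
Converged values:
  B0:  IN={}  OUT={a@B0, e@B0}
  B1:  IN={a@B0, e@B0}  OUT={a@B1, e@B0, f@B1}
  B2:  IN={a@B1, e@B0, f@B1}  OUT={a@B1, d@B2, e@B0, f@B2}
  B3:  IN={a@B1, d@B2, e@B0, f@B2}  OUT={a@B3, d@B2, e@B3, f@B2}
  B4:  IN={a@B3, d@B2, e@B3, f@B2}  OUT={a@B3, c@B4, d@B2, e@B3, f@B4}
  B5:  IN={a@B3, b@B6, c@B4, d@B2, e@B3, f@B2, f@B4}  OUT={a@B3, b@B6, c@B4, d@B2, e@B3, f@B2, f@B4}
  B6:  IN={a@B3, b@B6, c@B4, d@B2, e@B3, f@B2, f@B4}  OUT={a@B3, b@B6, c@B4, d@B2, e@B3, f@B2, f@B4}
  B7:  IN={a@B3, b@B6, c@B4, d@B2, e@B3, f@B2, f@B4}  OUT={a@B3, b@B6, c@B4, d@B2, e@B7, f@B2, f@B4}
  B8:  IN={a@B3, b@B6, c@B4, d@B2, e@B7, f@B2, f@B4}  OUT={a@B8, b@B6, c@B4, d@B2, e@B7, f@B2, f@B4}
  B9:  IN={a@B8, b@B6, c@B4, d@B2, e@B7, f@B2, f@B4}  OUT={a@B8, b@B9, c@B4, d@B2, e@B7, f@B2, f@B4}

Merge at B7: IN[B7] = OUT[B6] = {a@B3, b@B6, c@B4, d@B2, e@B3, f@B2, f@B4}
Applying B7's transfer function to that IN value gives OUT[B7] (row B7 above).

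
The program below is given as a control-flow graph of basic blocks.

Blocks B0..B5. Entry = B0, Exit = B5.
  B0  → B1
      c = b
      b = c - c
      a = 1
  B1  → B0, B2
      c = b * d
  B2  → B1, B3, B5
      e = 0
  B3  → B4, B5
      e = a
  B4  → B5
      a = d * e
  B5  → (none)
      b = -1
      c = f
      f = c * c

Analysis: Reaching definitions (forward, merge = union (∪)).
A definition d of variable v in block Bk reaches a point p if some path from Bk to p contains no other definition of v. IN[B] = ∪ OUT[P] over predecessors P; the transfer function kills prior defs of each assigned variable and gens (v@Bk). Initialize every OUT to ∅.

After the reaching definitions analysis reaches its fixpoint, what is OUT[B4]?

Fixpoint table:
  B0:  IN={a@B0, b@B0, c@B1, e@B2}  OUT={a@B0, b@B0, c@B0, e@B2}
  B1:  IN={a@B0, b@B0, c@B0, c@B1, e@B2}  OUT={a@B0, b@B0, c@B1, e@B2}
  B2:  IN={a@B0, b@B0, c@B1, e@B2}  OUT={a@B0, b@B0, c@B1, e@B2}
  B3:  IN={a@B0, b@B0, c@B1, e@B2}  OUT={a@B0, b@B0, c@B1, e@B3}
  B4:  IN={a@B0, b@B0, c@B1, e@B3}  OUT={a@B4, b@B0, c@B1, e@B3}
  B5:  IN={a@B0, a@B4, b@B0, c@B1, e@B2, e@B3}  OUT={a@B0, a@B4, b@B5, c@B5, e@B2, e@B3, f@B5}

Merge at B4: IN[B4] = OUT[B3] = {a@B0, b@B0, c@B1, e@B3}
Applying B4's transfer function to that IN value gives OUT[B4] (row B4 above).

Answer: {a@B4, b@B0, c@B1, e@B3}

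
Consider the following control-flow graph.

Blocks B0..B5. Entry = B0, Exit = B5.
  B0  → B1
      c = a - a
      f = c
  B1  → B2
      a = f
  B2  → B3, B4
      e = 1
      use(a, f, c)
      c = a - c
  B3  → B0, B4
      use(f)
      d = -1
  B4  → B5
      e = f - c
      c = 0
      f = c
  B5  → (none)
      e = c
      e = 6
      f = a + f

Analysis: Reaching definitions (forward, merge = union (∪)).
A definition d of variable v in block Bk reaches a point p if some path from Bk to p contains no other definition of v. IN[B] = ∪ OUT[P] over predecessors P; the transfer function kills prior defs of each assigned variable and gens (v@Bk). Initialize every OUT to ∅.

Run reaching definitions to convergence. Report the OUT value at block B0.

Answer: {a@B1, c@B0, d@B3, e@B2, f@B0}

Derivation:
Fixpoint table:
  B0:  IN={a@B1, c@B2, d@B3, e@B2, f@B0}  OUT={a@B1, c@B0, d@B3, e@B2, f@B0}
  B1:  IN={a@B1, c@B0, d@B3, e@B2, f@B0}  OUT={a@B1, c@B0, d@B3, e@B2, f@B0}
  B2:  IN={a@B1, c@B0, d@B3, e@B2, f@B0}  OUT={a@B1, c@B2, d@B3, e@B2, f@B0}
  B3:  IN={a@B1, c@B2, d@B3, e@B2, f@B0}  OUT={a@B1, c@B2, d@B3, e@B2, f@B0}
  B4:  IN={a@B1, c@B2, d@B3, e@B2, f@B0}  OUT={a@B1, c@B4, d@B3, e@B4, f@B4}
  B5:  IN={a@B1, c@B4, d@B3, e@B4, f@B4}  OUT={a@B1, c@B4, d@B3, e@B5, f@B5}

Merge at B0 (entry node, so the boundary value {} is joined with the incoming edge(s)): IN[B0] = {} ⊔ OUT[B3] = {a@B1, c@B2, d@B3, e@B2, f@B0}
Applying B0's transfer function to that IN value gives OUT[B0] (row B0 above).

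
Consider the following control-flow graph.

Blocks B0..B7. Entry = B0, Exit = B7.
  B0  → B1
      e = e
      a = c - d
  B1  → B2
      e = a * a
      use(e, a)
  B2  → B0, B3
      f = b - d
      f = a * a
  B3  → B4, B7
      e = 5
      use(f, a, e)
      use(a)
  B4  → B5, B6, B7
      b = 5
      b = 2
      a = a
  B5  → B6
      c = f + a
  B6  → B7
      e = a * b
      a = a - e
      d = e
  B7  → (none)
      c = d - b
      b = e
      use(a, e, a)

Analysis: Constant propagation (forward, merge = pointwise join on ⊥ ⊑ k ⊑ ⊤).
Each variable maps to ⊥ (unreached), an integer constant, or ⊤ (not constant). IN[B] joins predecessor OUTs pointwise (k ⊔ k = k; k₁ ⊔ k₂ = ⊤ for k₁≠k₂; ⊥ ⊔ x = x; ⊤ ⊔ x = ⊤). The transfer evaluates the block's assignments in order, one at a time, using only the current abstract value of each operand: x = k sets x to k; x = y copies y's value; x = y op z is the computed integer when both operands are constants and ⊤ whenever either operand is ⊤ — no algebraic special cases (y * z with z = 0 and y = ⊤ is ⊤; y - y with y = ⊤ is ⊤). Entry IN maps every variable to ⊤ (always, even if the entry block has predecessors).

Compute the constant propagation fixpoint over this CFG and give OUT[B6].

Per-block solution:
  B0:  IN=(all ⊤)  OUT=(all ⊤)
  B1:  IN=(all ⊤)  OUT=(all ⊤)
  B2:  IN=(all ⊤)  OUT=(all ⊤)
  B3:  IN=(all ⊤)  OUT={e:5; rest ⊤}
  B4:  IN={e:5; rest ⊤}  OUT={b:2, e:5; rest ⊤}
  B5:  IN={b:2, e:5; rest ⊤}  OUT={b:2, e:5; rest ⊤}
  B6:  IN={b:2, e:5; rest ⊤}  OUT={b:2; rest ⊤}
  B7:  IN=(all ⊤)  OUT=(all ⊤)

Merge at B6: IN[B6] = OUT[B4] ⊔ OUT[B5] = {a: ⊤, b: 2, c: ⊤, d: ⊤, e: 5, f: ⊤}
Applying B6's transfer function to that IN value gives OUT[B6] (row B6 above).

Answer: {a: ⊤, b: 2, c: ⊤, d: ⊤, e: ⊤, f: ⊤}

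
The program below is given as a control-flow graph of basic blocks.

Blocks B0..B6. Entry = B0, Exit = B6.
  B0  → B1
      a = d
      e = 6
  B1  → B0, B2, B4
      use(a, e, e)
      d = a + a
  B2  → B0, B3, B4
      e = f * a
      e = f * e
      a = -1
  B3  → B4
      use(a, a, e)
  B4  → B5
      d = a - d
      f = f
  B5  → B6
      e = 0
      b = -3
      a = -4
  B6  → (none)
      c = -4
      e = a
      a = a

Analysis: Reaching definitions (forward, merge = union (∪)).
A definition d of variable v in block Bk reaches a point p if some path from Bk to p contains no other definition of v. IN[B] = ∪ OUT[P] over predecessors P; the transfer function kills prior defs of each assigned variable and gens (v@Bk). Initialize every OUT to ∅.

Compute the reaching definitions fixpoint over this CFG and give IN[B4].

Converged values:
  B0: | IN={a@B0, a@B2, d@B1, e@B0, e@B2} | OUT={a@B0, d@B1, e@B0}
  B1: | IN={a@B0, d@B1, e@B0} | OUT={a@B0, d@B1, e@B0}
  B2: | IN={a@B0, d@B1, e@B0} | OUT={a@B2, d@B1, e@B2}
  B3: | IN={a@B2, d@B1, e@B2} | OUT={a@B2, d@B1, e@B2}
  B4: | IN={a@B0, a@B2, d@B1, e@B0, e@B2} | OUT={a@B0, a@B2, d@B4, e@B0, e@B2, f@B4}
  B5: | IN={a@B0, a@B2, d@B4, e@B0, e@B2, f@B4} | OUT={a@B5, b@B5, d@B4, e@B5, f@B4}
  B6: | IN={a@B5, b@B5, d@B4, e@B5, f@B4} | OUT={a@B6, b@B5, c@B6, d@B4, e@B6, f@B4}

Merge at B4: IN[B4] = OUT[B1] ⊔ OUT[B2] ⊔ OUT[B3] = {a@B0, a@B2, d@B1, e@B0, e@B2}

Answer: {a@B0, a@B2, d@B1, e@B0, e@B2}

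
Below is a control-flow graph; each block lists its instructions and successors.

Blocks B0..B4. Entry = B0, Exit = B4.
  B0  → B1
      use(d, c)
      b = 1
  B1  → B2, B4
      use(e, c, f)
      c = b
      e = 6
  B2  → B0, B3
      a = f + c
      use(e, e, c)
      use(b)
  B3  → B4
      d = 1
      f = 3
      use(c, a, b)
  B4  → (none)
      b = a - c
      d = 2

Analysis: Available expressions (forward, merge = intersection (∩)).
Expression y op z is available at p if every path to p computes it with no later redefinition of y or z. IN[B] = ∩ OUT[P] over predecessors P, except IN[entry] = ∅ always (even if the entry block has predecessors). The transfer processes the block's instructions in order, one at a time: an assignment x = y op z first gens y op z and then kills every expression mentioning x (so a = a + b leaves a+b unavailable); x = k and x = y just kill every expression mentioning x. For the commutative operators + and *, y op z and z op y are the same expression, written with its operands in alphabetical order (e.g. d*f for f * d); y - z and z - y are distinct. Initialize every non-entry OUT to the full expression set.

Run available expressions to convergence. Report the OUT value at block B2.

Per-block solution:
  B0: | IN={} | OUT={}
  B1: | IN={} | OUT={}
  B2: | IN={} | OUT={c+f}
  B3: | IN={c+f} | OUT={}
  B4: | IN={} | OUT={a-c}

Merge at B2: IN[B2] = OUT[B1] = {}
Applying B2's transfer function to that IN value gives OUT[B2] (row B2 above).

Answer: {c+f}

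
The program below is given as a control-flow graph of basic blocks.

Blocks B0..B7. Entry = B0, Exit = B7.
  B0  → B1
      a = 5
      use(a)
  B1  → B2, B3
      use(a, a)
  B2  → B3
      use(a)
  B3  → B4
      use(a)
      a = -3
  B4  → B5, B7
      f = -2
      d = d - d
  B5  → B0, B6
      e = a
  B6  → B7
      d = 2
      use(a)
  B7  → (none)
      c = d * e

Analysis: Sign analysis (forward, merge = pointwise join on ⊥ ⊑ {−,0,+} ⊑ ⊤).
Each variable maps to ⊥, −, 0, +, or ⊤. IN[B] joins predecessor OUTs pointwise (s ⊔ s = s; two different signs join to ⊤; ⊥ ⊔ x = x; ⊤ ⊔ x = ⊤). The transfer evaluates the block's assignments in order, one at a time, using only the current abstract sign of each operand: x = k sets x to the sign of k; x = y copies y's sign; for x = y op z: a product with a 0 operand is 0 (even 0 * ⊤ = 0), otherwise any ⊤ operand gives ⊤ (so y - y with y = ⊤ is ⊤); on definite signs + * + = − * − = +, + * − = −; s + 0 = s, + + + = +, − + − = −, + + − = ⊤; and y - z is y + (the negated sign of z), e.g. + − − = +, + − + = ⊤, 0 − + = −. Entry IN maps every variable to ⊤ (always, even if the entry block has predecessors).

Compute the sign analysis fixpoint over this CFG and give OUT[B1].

Answer: {a: +, b: ⊤, c: ⊤, d: ⊤, e: ⊤, f: ⊤}

Trace:
Converged values:
  B0:  IN=(all ⊤)  OUT={a:+; rest ⊤}
  B1:  IN={a:+; rest ⊤}  OUT={a:+; rest ⊤}
  B2:  IN={a:+; rest ⊤}  OUT={a:+; rest ⊤}
  B3:  IN={a:+; rest ⊤}  OUT={a:-; rest ⊤}
  B4:  IN={a:-; rest ⊤}  OUT={a:-, f:-; rest ⊤}
  B5:  IN={a:-, f:-; rest ⊤}  OUT={a:-, e:-, f:-; rest ⊤}
  B6:  IN={a:-, e:-, f:-; rest ⊤}  OUT={a:-, d:+, e:-, f:-; rest ⊤}
  B7:  IN={a:-, f:-; rest ⊤}  OUT={a:-, f:-; rest ⊤}

Merge at B1: IN[B1] = OUT[B0] = {a: +, b: ⊤, c: ⊤, d: ⊤, e: ⊤, f: ⊤}
Applying B1's transfer function to that IN value gives OUT[B1] (row B1 above).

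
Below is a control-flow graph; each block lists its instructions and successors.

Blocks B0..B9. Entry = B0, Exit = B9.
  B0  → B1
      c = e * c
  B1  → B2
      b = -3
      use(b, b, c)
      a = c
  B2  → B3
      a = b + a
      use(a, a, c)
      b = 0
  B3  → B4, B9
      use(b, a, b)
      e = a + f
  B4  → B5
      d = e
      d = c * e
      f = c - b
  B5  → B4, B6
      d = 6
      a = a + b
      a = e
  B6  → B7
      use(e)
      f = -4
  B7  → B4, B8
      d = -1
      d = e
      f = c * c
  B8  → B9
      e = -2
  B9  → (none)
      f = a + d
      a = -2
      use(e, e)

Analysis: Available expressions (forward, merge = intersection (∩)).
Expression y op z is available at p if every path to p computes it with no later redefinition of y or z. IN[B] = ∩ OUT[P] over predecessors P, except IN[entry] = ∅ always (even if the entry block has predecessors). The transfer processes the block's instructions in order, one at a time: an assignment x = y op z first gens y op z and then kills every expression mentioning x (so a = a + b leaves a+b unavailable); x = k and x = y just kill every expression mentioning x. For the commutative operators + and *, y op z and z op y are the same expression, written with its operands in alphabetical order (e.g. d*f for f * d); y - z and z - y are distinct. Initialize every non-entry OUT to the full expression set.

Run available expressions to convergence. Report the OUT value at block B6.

Fixpoint table:
  B0:   IN={}   OUT={}
  B1:   IN={}   OUT={}
  B2:   IN={}   OUT={}
  B3:   IN={}   OUT={a+f}
  B4:   IN={}   OUT={c*e, c-b}
  B5:   IN={c*e, c-b}   OUT={c*e, c-b}
  B6:   IN={c*e, c-b}   OUT={c*e, c-b}
  B7:   IN={c*e, c-b}   OUT={c*c, c*e, c-b}
  B8:   IN={c*c, c*e, c-b}   OUT={c*c, c-b}
  B9:   IN={}   OUT={}

Merge at B6: IN[B6] = OUT[B5] = {c*e, c-b}
Applying B6's transfer function to that IN value gives OUT[B6] (row B6 above).

Answer: {c*e, c-b}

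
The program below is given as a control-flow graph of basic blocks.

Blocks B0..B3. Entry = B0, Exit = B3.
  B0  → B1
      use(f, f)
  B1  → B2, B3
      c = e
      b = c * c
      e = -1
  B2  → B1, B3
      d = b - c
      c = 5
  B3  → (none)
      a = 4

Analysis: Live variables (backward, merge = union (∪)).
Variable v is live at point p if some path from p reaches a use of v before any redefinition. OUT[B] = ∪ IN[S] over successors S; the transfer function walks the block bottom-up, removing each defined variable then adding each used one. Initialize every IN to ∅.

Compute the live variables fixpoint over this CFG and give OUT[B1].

Per-block solution:
  B0:  IN={e, f}  OUT={e}
  B1:  IN={e}  OUT={b, c, e}
  B2:  IN={b, c, e}  OUT={e}
  B3:  IN={}  OUT={}

Merge at B1: OUT[B1] = IN[B2] ⊔ IN[B3] = {b, c, e}

Answer: {b, c, e}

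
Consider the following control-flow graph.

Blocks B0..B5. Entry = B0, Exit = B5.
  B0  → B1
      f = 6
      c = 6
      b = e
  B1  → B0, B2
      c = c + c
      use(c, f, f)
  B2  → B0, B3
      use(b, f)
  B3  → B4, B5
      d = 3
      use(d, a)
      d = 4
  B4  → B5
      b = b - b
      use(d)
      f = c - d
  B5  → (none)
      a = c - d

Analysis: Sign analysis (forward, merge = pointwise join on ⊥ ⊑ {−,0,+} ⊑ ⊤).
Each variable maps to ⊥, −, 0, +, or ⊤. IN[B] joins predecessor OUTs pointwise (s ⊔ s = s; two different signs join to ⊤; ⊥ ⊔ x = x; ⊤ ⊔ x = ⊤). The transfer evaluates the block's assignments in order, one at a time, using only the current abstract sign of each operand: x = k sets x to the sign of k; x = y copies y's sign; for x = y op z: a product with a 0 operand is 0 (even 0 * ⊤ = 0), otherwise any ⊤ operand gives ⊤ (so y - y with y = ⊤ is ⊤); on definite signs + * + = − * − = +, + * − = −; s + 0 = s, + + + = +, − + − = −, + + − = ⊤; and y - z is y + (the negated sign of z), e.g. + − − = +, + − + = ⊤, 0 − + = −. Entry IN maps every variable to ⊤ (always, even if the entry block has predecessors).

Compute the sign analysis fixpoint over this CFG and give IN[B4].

Answer: {a: ⊤, b: ⊤, c: +, d: +, e: ⊤, f: +}

Trace:
Converged values:
  B0:   IN=(all ⊤)   OUT={c:+, f:+; rest ⊤}
  B1:   IN={c:+, f:+; rest ⊤}   OUT={c:+, f:+; rest ⊤}
  B2:   IN={c:+, f:+; rest ⊤}   OUT={c:+, f:+; rest ⊤}
  B3:   IN={c:+, f:+; rest ⊤}   OUT={c:+, d:+, f:+; rest ⊤}
  B4:   IN={c:+, d:+, f:+; rest ⊤}   OUT={c:+, d:+; rest ⊤}
  B5:   IN={c:+, d:+; rest ⊤}   OUT={c:+, d:+; rest ⊤}

Merge at B4: IN[B4] = OUT[B3] = {a: ⊤, b: ⊤, c: +, d: +, e: ⊤, f: +}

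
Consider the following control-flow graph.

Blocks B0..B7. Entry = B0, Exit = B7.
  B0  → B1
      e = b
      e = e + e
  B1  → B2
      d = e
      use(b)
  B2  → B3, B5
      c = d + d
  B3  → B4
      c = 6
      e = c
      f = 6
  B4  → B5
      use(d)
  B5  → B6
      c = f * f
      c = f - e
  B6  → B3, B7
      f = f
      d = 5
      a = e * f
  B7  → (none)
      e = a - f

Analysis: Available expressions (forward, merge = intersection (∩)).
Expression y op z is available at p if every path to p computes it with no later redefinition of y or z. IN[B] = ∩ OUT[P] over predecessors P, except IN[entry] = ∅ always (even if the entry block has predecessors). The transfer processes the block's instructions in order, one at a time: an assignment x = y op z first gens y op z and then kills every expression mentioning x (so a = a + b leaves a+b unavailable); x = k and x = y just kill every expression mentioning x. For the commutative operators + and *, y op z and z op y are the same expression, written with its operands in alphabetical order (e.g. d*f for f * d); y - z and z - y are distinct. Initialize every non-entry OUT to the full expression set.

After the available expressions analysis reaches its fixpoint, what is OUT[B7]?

Converged values:
  B0:  IN={}  OUT={}
  B1:  IN={}  OUT={}
  B2:  IN={}  OUT={d+d}
  B3:  IN={}  OUT={}
  B4:  IN={}  OUT={}
  B5:  IN={}  OUT={f*f, f-e}
  B6:  IN={f*f, f-e}  OUT={e*f}
  B7:  IN={e*f}  OUT={a-f}

Merge at B7: IN[B7] = OUT[B6] = {e*f}
Applying B7's transfer function to that IN value gives OUT[B7] (row B7 above).

Answer: {a-f}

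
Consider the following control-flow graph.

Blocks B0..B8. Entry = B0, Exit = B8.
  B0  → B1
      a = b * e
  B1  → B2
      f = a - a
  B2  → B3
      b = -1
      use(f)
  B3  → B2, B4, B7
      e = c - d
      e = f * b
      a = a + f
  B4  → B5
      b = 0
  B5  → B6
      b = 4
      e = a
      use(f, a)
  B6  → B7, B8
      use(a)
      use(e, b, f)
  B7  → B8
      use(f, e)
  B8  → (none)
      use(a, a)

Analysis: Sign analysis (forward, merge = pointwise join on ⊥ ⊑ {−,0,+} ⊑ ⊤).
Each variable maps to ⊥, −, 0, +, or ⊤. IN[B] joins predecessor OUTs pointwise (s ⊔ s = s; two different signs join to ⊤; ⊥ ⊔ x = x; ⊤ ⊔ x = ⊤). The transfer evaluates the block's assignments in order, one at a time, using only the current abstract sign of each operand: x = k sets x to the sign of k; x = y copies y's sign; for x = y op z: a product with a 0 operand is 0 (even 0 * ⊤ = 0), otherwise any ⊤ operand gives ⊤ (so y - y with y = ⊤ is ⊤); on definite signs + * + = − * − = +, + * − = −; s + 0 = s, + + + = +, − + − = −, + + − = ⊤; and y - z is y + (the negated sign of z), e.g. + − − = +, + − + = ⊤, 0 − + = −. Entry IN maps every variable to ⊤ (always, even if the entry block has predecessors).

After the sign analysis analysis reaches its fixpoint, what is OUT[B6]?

Answer: {a: ⊤, b: +, c: ⊤, d: ⊤, e: ⊤, f: ⊤}

Derivation:
Per-block solution:
  B0:  IN=(all ⊤)  OUT=(all ⊤)
  B1:  IN=(all ⊤)  OUT=(all ⊤)
  B2:  IN=(all ⊤)  OUT={b:-; rest ⊤}
  B3:  IN={b:-; rest ⊤}  OUT={b:-; rest ⊤}
  B4:  IN={b:-; rest ⊤}  OUT={b:0; rest ⊤}
  B5:  IN={b:0; rest ⊤}  OUT={b:+; rest ⊤}
  B6:  IN={b:+; rest ⊤}  OUT={b:+; rest ⊤}
  B7:  IN=(all ⊤)  OUT=(all ⊤)
  B8:  IN=(all ⊤)  OUT=(all ⊤)

Merge at B6: IN[B6] = OUT[B5] = {a: ⊤, b: +, c: ⊤, d: ⊤, e: ⊤, f: ⊤}
Applying B6's transfer function to that IN value gives OUT[B6] (row B6 above).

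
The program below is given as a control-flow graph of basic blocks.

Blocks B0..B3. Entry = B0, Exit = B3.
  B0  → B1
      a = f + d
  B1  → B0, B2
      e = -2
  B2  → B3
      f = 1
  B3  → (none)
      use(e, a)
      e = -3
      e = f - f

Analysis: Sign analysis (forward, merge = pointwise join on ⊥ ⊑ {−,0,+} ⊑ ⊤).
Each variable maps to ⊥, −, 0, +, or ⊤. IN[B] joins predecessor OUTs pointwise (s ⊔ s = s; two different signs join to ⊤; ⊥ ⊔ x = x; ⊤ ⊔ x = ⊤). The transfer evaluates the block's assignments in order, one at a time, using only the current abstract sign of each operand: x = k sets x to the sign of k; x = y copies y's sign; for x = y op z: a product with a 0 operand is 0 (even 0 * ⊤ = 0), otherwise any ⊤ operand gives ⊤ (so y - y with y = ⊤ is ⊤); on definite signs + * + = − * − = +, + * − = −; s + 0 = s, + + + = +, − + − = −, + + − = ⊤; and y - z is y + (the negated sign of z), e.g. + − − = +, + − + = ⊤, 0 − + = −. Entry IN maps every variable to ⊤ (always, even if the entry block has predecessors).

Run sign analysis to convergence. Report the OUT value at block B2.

Fixpoint table:
  B0:  IN=(all ⊤)  OUT=(all ⊤)
  B1:  IN=(all ⊤)  OUT={e:-; rest ⊤}
  B2:  IN={e:-; rest ⊤}  OUT={e:-, f:+; rest ⊤}
  B3:  IN={e:-, f:+; rest ⊤}  OUT={f:+; rest ⊤}

Merge at B2: IN[B2] = OUT[B1] = {a: ⊤, b: ⊤, c: ⊤, d: ⊤, e: -, f: ⊤}
Applying B2's transfer function to that IN value gives OUT[B2] (row B2 above).

Answer: {a: ⊤, b: ⊤, c: ⊤, d: ⊤, e: -, f: +}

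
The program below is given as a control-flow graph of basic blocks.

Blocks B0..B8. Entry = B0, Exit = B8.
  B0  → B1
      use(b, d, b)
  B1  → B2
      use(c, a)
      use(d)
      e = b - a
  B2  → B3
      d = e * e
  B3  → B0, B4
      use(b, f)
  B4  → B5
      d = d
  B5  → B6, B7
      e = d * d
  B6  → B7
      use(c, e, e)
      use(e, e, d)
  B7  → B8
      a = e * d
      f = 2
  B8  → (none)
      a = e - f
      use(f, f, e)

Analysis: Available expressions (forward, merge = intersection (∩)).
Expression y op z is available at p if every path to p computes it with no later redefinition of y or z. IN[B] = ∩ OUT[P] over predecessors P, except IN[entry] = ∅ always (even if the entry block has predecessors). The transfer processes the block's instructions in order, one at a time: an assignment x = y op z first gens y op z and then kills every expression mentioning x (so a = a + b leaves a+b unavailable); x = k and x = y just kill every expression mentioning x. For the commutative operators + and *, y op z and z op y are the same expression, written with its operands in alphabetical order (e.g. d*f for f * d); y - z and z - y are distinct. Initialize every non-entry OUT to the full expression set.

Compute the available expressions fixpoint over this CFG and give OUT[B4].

Per-block solution:
  B0:   IN={}   OUT={}
  B1:   IN={}   OUT={b-a}
  B2:   IN={b-a}   OUT={b-a, e*e}
  B3:   IN={b-a, e*e}   OUT={b-a, e*e}
  B4:   IN={b-a, e*e}   OUT={b-a, e*e}
  B5:   IN={b-a, e*e}   OUT={b-a, d*d}
  B6:   IN={b-a, d*d}   OUT={b-a, d*d}
  B7:   IN={b-a, d*d}   OUT={d*d, d*e}
  B8:   IN={d*d, d*e}   OUT={d*d, d*e, e-f}

Merge at B4: IN[B4] = OUT[B3] = {b-a, e*e}
Applying B4's transfer function to that IN value gives OUT[B4] (row B4 above).

Answer: {b-a, e*e}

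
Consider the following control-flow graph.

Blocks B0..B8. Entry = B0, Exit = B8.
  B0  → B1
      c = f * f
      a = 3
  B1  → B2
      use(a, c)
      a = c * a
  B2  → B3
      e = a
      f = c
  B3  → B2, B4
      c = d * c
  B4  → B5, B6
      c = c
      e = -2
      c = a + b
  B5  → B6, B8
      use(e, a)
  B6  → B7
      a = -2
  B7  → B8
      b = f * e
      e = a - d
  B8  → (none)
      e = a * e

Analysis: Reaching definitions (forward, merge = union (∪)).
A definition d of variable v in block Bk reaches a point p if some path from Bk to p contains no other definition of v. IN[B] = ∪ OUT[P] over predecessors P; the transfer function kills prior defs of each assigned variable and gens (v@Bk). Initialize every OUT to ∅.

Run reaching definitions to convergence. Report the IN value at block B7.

Fixpoint table:
  B0: | IN={} | OUT={a@B0, c@B0}
  B1: | IN={a@B0, c@B0} | OUT={a@B1, c@B0}
  B2: | IN={a@B1, c@B0, c@B3, e@B2, f@B2} | OUT={a@B1, c@B0, c@B3, e@B2, f@B2}
  B3: | IN={a@B1, c@B0, c@B3, e@B2, f@B2} | OUT={a@B1, c@B3, e@B2, f@B2}
  B4: | IN={a@B1, c@B3, e@B2, f@B2} | OUT={a@B1, c@B4, e@B4, f@B2}
  B5: | IN={a@B1, c@B4, e@B4, f@B2} | OUT={a@B1, c@B4, e@B4, f@B2}
  B6: | IN={a@B1, c@B4, e@B4, f@B2} | OUT={a@B6, c@B4, e@B4, f@B2}
  B7: | IN={a@B6, c@B4, e@B4, f@B2} | OUT={a@B6, b@B7, c@B4, e@B7, f@B2}
  B8: | IN={a@B1, a@B6, b@B7, c@B4, e@B4, e@B7, f@B2} | OUT={a@B1, a@B6, b@B7, c@B4, e@B8, f@B2}

Merge at B7: IN[B7] = OUT[B6] = {a@B6, c@B4, e@B4, f@B2}

Answer: {a@B6, c@B4, e@B4, f@B2}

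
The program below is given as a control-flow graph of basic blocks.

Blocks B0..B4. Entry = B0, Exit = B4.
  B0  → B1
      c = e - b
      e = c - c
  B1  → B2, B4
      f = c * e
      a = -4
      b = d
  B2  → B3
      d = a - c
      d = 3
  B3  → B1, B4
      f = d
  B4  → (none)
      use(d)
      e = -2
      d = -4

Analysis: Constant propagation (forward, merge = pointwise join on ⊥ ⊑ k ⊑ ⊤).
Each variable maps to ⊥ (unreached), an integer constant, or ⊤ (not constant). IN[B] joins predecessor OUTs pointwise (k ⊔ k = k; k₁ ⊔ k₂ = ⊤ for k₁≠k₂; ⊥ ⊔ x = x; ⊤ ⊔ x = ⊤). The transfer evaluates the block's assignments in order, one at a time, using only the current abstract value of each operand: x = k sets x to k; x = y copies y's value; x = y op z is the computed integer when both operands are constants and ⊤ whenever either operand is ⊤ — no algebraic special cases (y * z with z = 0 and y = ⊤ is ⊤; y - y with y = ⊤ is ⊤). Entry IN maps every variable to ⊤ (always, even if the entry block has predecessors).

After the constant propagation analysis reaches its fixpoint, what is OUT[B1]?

Answer: {a: -4, b: ⊤, c: ⊤, d: ⊤, e: ⊤, f: ⊤}

Trace:
Fixpoint table:
  B0: | IN=(all ⊤) | OUT=(all ⊤)
  B1: | IN=(all ⊤) | OUT={a:-4; rest ⊤}
  B2: | IN={a:-4; rest ⊤} | OUT={a:-4, d:3; rest ⊤}
  B3: | IN={a:-4, d:3; rest ⊤} | OUT={a:-4, d:3, f:3; rest ⊤}
  B4: | IN={a:-4; rest ⊤} | OUT={a:-4, d:-4, e:-2; rest ⊤}

Merge at B1: IN[B1] = OUT[B0] ⊔ OUT[B3] = {a: ⊤, b: ⊤, c: ⊤, d: ⊤, e: ⊤, f: ⊤}
Applying B1's transfer function to that IN value gives OUT[B1] (row B1 above).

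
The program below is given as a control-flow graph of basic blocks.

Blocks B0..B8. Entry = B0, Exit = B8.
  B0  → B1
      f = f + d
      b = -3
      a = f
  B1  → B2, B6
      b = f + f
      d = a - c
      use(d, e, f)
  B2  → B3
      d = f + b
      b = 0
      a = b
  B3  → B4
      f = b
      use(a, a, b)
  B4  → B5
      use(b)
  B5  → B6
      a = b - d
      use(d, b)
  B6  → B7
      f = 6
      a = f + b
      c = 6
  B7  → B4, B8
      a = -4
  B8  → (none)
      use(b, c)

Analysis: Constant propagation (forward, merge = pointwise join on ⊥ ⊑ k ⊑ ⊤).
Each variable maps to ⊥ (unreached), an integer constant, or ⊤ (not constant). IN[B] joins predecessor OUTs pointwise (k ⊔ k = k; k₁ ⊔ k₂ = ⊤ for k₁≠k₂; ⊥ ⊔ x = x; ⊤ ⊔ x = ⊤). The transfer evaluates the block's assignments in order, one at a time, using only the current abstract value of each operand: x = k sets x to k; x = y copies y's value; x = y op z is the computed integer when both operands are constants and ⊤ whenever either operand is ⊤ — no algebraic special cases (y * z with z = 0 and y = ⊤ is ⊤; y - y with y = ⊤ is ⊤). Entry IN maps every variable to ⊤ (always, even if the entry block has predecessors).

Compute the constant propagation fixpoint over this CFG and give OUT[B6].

Answer: {a: ⊤, b: ⊤, c: 6, d: ⊤, e: ⊤, f: 6}

Derivation:
Per-block solution:
  B0: | IN=(all ⊤) | OUT={b:-3; rest ⊤}
  B1: | IN={b:-3; rest ⊤} | OUT=(all ⊤)
  B2: | IN=(all ⊤) | OUT={a:0, b:0; rest ⊤}
  B3: | IN={a:0, b:0; rest ⊤} | OUT={a:0, b:0, f:0; rest ⊤}
  B4: | IN=(all ⊤) | OUT=(all ⊤)
  B5: | IN=(all ⊤) | OUT=(all ⊤)
  B6: | IN=(all ⊤) | OUT={c:6, f:6; rest ⊤}
  B7: | IN={c:6, f:6; rest ⊤} | OUT={a:-4, c:6, f:6; rest ⊤}
  B8: | IN={a:-4, c:6, f:6; rest ⊤} | OUT={a:-4, c:6, f:6; rest ⊤}

Merge at B6: IN[B6] = OUT[B1] ⊔ OUT[B5] = {a: ⊤, b: ⊤, c: ⊤, d: ⊤, e: ⊤, f: ⊤}
Applying B6's transfer function to that IN value gives OUT[B6] (row B6 above).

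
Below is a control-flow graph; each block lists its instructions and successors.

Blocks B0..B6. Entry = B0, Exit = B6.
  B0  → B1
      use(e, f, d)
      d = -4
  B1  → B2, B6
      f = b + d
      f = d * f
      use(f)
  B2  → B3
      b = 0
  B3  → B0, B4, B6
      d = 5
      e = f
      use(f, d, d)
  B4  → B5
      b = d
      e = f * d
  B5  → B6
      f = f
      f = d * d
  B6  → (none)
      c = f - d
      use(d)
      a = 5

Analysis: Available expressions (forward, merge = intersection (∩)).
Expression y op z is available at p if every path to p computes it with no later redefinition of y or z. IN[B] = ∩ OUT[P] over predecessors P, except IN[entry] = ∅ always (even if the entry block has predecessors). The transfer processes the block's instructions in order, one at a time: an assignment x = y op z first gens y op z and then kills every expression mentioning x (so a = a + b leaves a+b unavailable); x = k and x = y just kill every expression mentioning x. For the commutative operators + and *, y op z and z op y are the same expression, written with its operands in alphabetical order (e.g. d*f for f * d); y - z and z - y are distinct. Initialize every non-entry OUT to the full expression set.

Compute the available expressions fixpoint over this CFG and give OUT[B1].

Converged values:
  B0: | IN={} | OUT={}
  B1: | IN={} | OUT={b+d}
  B2: | IN={b+d} | OUT={}
  B3: | IN={} | OUT={}
  B4: | IN={} | OUT={d*f}
  B5: | IN={d*f} | OUT={d*d}
  B6: | IN={} | OUT={f-d}

Merge at B1: IN[B1] = OUT[B0] = {}
Applying B1's transfer function to that IN value gives OUT[B1] (row B1 above).

Answer: {b+d}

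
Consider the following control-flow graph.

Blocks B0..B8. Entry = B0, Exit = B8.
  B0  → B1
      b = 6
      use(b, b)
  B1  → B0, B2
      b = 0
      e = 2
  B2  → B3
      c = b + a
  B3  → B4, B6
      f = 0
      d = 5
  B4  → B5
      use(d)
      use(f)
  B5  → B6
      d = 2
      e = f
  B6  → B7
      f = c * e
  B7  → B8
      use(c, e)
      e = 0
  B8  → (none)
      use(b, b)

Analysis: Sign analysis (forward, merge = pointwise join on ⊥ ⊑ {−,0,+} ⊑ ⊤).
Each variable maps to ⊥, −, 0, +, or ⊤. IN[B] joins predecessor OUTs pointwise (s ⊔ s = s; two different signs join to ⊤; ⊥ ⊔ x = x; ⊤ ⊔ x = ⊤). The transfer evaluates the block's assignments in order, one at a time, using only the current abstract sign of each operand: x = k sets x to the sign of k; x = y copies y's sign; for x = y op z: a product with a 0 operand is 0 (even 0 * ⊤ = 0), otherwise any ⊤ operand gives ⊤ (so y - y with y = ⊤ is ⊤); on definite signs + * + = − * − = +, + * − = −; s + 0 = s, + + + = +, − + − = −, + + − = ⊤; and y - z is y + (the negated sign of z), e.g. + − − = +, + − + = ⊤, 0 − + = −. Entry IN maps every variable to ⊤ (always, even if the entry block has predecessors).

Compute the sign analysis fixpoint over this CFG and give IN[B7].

Converged values:
  B0: | IN=(all ⊤) | OUT={b:+; rest ⊤}
  B1: | IN={b:+; rest ⊤} | OUT={b:0, e:+; rest ⊤}
  B2: | IN={b:0, e:+; rest ⊤} | OUT={b:0, e:+; rest ⊤}
  B3: | IN={b:0, e:+; rest ⊤} | OUT={b:0, d:+, e:+, f:0; rest ⊤}
  B4: | IN={b:0, d:+, e:+, f:0; rest ⊤} | OUT={b:0, d:+, e:+, f:0; rest ⊤}
  B5: | IN={b:0, d:+, e:+, f:0; rest ⊤} | OUT={b:0, d:+, e:0, f:0; rest ⊤}
  B6: | IN={b:0, d:+, f:0; rest ⊤} | OUT={b:0, d:+; rest ⊤}
  B7: | IN={b:0, d:+; rest ⊤} | OUT={b:0, d:+, e:0; rest ⊤}
  B8: | IN={b:0, d:+, e:0; rest ⊤} | OUT={b:0, d:+, e:0; rest ⊤}

Merge at B7: IN[B7] = OUT[B6] = {a: ⊤, b: 0, c: ⊤, d: +, e: ⊤, f: ⊤}

Answer: {a: ⊤, b: 0, c: ⊤, d: +, e: ⊤, f: ⊤}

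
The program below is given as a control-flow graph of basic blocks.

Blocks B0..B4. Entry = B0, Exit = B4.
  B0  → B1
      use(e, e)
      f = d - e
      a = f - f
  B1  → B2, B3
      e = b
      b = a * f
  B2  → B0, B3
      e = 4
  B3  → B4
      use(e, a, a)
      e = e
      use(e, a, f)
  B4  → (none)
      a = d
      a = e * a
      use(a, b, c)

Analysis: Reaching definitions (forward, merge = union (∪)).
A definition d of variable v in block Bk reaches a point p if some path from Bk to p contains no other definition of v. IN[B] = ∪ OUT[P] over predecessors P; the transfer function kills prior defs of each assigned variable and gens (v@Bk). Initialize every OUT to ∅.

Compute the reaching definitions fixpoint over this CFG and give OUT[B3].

Answer: {a@B0, b@B1, e@B3, f@B0}

Working:
Fixpoint table:
  B0:   IN={a@B0, b@B1, e@B2, f@B0}   OUT={a@B0, b@B1, e@B2, f@B0}
  B1:   IN={a@B0, b@B1, e@B2, f@B0}   OUT={a@B0, b@B1, e@B1, f@B0}
  B2:   IN={a@B0, b@B1, e@B1, f@B0}   OUT={a@B0, b@B1, e@B2, f@B0}
  B3:   IN={a@B0, b@B1, e@B1, e@B2, f@B0}   OUT={a@B0, b@B1, e@B3, f@B0}
  B4:   IN={a@B0, b@B1, e@B3, f@B0}   OUT={a@B4, b@B1, e@B3, f@B0}

Merge at B3: IN[B3] = OUT[B1] ⊔ OUT[B2] = {a@B0, b@B1, e@B1, e@B2, f@B0}
Applying B3's transfer function to that IN value gives OUT[B3] (row B3 above).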